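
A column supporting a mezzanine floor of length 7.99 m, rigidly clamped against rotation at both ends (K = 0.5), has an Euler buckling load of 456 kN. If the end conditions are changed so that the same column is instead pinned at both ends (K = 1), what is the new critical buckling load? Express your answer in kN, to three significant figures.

P_cr ≈ 114 kN

P_cr ∝ 1/K², so P_cr,new = P_cr,old × (K_old/K_new)² = 456 × (0.5/1)²
= 456 × 0.2500 = 114 kN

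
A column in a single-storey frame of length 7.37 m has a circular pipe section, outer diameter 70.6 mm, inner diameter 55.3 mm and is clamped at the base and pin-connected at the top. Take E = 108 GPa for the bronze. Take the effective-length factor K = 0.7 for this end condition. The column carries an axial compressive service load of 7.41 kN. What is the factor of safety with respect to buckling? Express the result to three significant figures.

n ≈ 4.11

d_o = 70.6 mm, d_i = 55.3 mm
I = π(d_o⁴ − d_i⁴)/64 = π(70.6⁴ − 55.30⁴)/64 = 7.605×10^5 mm⁴
I = 7.605×10^5 mm⁴ = 7.605×10^-7 m⁴
Effective length L_e = K·L = 0.7 × 7.37 = 5.159 m
P_cr = π²EI / L_e² = π² × 108×10⁹ × 7.605×10^-7 / 5.159² = 3.046×10^4 N
Factor of safety n = P_cr / P = 30.456 / 7.41 = 4.11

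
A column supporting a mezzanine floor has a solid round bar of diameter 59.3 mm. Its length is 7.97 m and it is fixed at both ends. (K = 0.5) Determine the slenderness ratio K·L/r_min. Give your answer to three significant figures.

For a solid circle r = d/4 = 59.3/4 = 14.82 mm
L_e = K·L = 0.5 × 7.97 m = 3.985 m = 3985.0 mm
λ = L_e / r_min = 3985.0 / 14.82 = 269

λ ≈ 269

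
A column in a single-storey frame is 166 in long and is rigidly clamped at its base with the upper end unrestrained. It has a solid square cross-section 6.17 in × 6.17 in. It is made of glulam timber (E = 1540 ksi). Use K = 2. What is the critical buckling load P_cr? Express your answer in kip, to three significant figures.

I = a⁴/12 = 6.17⁴/12 = 120.8 in⁴
Effective length L_e = K·L = 2 × 166 = 332.0 in
P_cr = π²EI / L_e² = π² × 1540×10³ × 120.8 / 332.0² = 1.665×10^4 lb

P_cr ≈ 16.7 kip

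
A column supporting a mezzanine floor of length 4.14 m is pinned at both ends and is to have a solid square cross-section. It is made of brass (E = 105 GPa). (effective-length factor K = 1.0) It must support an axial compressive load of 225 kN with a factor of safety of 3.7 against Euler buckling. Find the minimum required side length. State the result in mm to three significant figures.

Required P_cr = n·P = 3.7 × 225 = 832.5 kN
L_e = K·L = 1 × 4.14 = 4.140 m
Required I = P_cr·L_e²/(π²E) = 8.325×10^5 × 4.140² / (π² × 1.05×10^11) = 1.377×10^-5 m⁴
I_req = 1.377×10^7 mm⁴
Solid square: I = a⁴/12  ⇒  a = (12I)^(1/4) = (12×1.377×10^7)^(1/4) = 113 mm

a ≈ 113 mm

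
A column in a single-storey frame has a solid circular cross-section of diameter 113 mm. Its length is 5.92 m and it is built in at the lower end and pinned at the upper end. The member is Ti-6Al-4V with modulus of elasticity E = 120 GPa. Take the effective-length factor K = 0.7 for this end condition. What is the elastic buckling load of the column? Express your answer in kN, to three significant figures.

I = πd⁴/64 = π×113⁴/64 = 8.004×10^6 mm⁴
I = 8.004×10^6 mm⁴ = 8.004×10^-6 m⁴
Effective length L_e = K·L = 0.7 × 5.92 = 4.144 m
P_cr = π²EI / L_e² = π² × 120×10⁹ × 8.004×10^-6 / 4.144² = 5.520×10^5 N

P_cr ≈ 552 kN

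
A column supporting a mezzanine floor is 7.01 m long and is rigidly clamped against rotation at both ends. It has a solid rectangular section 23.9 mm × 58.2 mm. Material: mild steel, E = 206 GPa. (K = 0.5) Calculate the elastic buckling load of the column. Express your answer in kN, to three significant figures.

Buckling occurs about the weak axis: I_min = h·b³/12 with b = 23.9 mm (the shorter side).
I_min = 58.2×23.9³/12 = 6.621×10^4 mm⁴
I = 6.621×10^4 mm⁴ = 6.621×10^-8 m⁴
Effective length L_e = K·L = 0.5 × 7.01 = 3.505 m
P_cr = π²EI / L_e² = π² × 206×10⁹ × 6.621×10^-8 / 3.505² = 1.096×10^4 N

P_cr ≈ 11.0 kN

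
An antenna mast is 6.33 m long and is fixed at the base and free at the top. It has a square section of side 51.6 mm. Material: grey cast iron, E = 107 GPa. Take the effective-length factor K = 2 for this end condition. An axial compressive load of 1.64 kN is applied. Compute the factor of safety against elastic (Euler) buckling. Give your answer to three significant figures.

n ≈ 2.37

I = a⁴/12 = 51.6⁴/12 = 5.908×10^5 mm⁴
I = 5.908×10^5 mm⁴ = 5.908×10^-7 m⁴
Effective length L_e = K·L = 2 × 6.33 = 12.66 m
P_cr = π²EI / L_e² = π² × 107×10⁹ × 5.908×10^-7 / 12.66² = 3.893×10^3 N
Factor of safety n = P_cr / P = 3.8925 / 1.64 = 2.37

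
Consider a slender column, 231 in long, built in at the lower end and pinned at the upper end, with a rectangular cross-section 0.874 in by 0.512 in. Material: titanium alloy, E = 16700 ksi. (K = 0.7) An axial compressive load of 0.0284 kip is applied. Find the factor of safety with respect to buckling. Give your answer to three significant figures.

n ≈ 2.17

Buckling occurs about the weak axis: I_min = h·b³/12 with b = 0.512 in (the shorter side).
I_min = 0.874×0.512³/12 = 9.776×10^-3 in⁴
Effective length L_e = K·L = 0.7 × 231 = 161.7 in
P_cr = π²EI / L_e² = π² × 16700×10³ × 9.776×10^-3 / 161.7² = 61.62 lb
Factor of safety n = P_cr / P = 0.061622 / 0.0284 = 2.17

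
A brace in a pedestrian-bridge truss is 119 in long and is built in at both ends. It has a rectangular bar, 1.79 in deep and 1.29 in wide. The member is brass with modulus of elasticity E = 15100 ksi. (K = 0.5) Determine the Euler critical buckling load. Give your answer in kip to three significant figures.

Buckling occurs about the weak axis: I_min = h·b³/12 with b = 1.29 in (the shorter side).
I_min = 1.79×1.29³/12 = 0.3202 in⁴
Effective length L_e = K·L = 0.5 × 119 = 59.50 in
P_cr = π²EI / L_e² = π² × 15100×10³ × 0.3202 / 59.50² = 1.348×10^4 lb

P_cr ≈ 13.5 kip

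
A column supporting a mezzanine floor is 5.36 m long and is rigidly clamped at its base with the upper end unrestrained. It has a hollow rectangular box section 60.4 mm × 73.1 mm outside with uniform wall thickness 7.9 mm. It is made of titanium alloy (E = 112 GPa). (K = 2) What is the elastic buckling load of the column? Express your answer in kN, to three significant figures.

P_cr ≈ 8.84 kN

Inner dimensions: h_i = 73.1 − 2×7.9 = 57.30 mm, b_i = 60.4 − 2×7.9 = 44.60 mm
Weak-axis I_min = (h_o·b_o³ − h_i·b_i³)/12 with b_o = 60.4, b_i = 44.60 mm (shorter outer/inner sides).
I_min = (73.1×60.4³ − 57.30×44.60³)/12 = 9.187×10^5 mm⁴
I = 9.187×10^5 mm⁴ = 9.187×10^-7 m⁴
Effective length L_e = K·L = 2 × 5.36 = 10.72 m
P_cr = π²EI / L_e² = π² × 112×10⁹ × 9.187×10^-7 / 10.72² = 8.837×10^3 N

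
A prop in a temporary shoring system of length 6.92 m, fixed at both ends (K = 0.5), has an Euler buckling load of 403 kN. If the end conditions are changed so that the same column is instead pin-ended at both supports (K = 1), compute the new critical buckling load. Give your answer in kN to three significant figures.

P_cr ∝ 1/K², so P_cr,new = P_cr,old × (K_old/K_new)² = 403 × (0.5/1)²
= 403 × 0.2500 = 101 kN

P_cr ≈ 101 kN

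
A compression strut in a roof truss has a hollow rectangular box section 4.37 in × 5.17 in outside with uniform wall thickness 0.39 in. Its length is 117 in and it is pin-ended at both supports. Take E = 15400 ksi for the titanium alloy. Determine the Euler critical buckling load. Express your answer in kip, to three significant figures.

Inner dimensions: h_i = 5.17 − 2×0.39 = 4.390 in, b_i = 4.37 − 2×0.39 = 3.590 in
Weak-axis I_min = (h_o·b_o³ − h_i·b_i³)/12 with b_o = 4.37, b_i = 3.590 in (shorter outer/inner sides).
I_min = (5.17×4.37³ − 4.390×3.590³)/12 = 19.03 in⁴
Effective length L_e = K·L = 1 × 117 = 117.0 in
P_cr = π²EI / L_e² = π² × 15400×10³ × 19.03 / 117.0² = 2.113×10^5 lb

P_cr ≈ 211 kip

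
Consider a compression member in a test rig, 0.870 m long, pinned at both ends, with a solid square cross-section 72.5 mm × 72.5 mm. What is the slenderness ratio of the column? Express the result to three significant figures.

I = a⁴/12 = 72.5⁴/12 = 2.302×10^6 mm⁴
A = 5.256×10^3 mm²;  r_min = √(I/A) = √(2.302×10^6/5.256×10^3) = 20.93 mm
L_e = K·L = 1 × 0.870 m = 0.8700 m = 870.00 mm
λ = L_e / r_min = 870.00 / 20.93 = 41.6

λ ≈ 41.6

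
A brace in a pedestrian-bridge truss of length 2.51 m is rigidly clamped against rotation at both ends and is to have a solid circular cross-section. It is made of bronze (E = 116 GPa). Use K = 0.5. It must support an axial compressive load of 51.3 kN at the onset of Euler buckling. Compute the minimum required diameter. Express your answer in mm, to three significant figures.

d ≈ 34.6 mm

L_e = K·L = 0.5 × 2.51 = 1.255 m
Required I = P_cr·L_e²/(π²E) = 5.130×10^4 × 1.255² / (π² × 1.16×10^11) = 7.057×10^-8 m⁴
I_req = 7.057×10^4 mm⁴
Solid circle: I = πd⁴/64  ⇒  d = (64I/π)^(1/4) = (64×7.057×10^4/π)^(1/4) = 34.6 mm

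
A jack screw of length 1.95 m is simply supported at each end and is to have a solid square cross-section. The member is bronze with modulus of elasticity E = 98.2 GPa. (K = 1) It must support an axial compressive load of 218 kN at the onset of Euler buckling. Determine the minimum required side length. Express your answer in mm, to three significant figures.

L_e = K·L = 1 × 1.95 = 1.950 m
Required I = P_cr·L_e²/(π²E) = 2.180×10^5 × 1.950² / (π² × 9.82×10^10) = 8.553×10^-7 m⁴
I_req = 8.553×10^5 mm⁴
Solid square: I = a⁴/12  ⇒  a = (12I)^(1/4) = (12×8.553×10^5)^(1/4) = 56.6 mm

a ≈ 56.6 mm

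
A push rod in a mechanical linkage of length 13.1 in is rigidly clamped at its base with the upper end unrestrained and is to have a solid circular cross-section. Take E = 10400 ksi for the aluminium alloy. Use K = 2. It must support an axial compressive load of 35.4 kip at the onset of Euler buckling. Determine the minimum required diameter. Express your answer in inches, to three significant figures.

d ≈ 1.48 in

L_e = K·L = 2 × 13.1 = 26.20 in
Required I = P_cr·L_e²/(π²E) = 3.540×10^4 × 26.20² / (π² × 1.04×10^7) = 0.2367 in⁴
Solid circle: I = πd⁴/64  ⇒  d = (64I/π)^(1/4) = (64×0.2367/π)^(1/4) = 1.48 in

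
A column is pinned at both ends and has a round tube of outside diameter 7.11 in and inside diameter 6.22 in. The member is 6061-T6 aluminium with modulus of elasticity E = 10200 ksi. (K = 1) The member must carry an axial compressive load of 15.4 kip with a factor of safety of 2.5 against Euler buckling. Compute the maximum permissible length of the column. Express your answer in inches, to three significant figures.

L_max ≈ 369 in

d_o = 7.11 in, d_i = 6.22 in
I = π(d_o⁴ − d_i⁴)/64 = π(7.11⁴ − 6.220⁴)/64 = 51.97 in⁴
Required critical load P_cr = n·P = 2.5 × 15.4 = 38.50 kip = 3.850×10^4 lb
From P_cr = π²EI/(K·L)²:  L = (1/K)·√(π²EI/P_cr) = (1/1)·√(π²×1.02×10^7×51.97/3.850×10^4)
L = 369 in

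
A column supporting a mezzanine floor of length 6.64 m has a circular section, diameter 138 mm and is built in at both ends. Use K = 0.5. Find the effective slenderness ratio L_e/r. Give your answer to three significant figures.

For a solid circle r = d/4 = 138/4 = 34.50 mm
L_e = K·L = 0.5 × 6.64 m = 3.320 m = 3320.0 mm
λ = L_e / r_min = 3320.0 / 34.50 = 96.2

λ ≈ 96.2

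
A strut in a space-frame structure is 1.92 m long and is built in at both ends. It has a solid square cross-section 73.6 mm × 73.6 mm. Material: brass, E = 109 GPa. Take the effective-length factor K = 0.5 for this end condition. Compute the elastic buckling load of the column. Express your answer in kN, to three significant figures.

I = a⁴/12 = 73.6⁴/12 = 2.445×10^6 mm⁴
I = 2.445×10^6 mm⁴ = 2.445×10^-6 m⁴
Effective length L_e = K·L = 0.5 × 1.92 = 0.9600 m
P_cr = π²EI / L_e² = π² × 109×10⁹ × 2.445×10^-6 / 0.9600² = 2.854×10^6 N

P_cr ≈ 2850 kN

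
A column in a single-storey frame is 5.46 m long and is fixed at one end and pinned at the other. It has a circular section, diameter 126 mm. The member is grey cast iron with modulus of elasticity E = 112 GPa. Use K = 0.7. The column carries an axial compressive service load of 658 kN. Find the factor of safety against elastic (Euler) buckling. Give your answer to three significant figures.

n ≈ 1.42

I = πd⁴/64 = π×126⁴/64 = 1.237×10^7 mm⁴
I = 1.237×10^7 mm⁴ = 1.237×10^-5 m⁴
Effective length L_e = K·L = 0.7 × 5.46 = 3.822 m
P_cr = π²EI / L_e² = π² × 112×10⁹ × 1.237×10^-5 / 3.822² = 9.362×10^5 N
Factor of safety n = P_cr / P = 936.24 / 658 = 1.42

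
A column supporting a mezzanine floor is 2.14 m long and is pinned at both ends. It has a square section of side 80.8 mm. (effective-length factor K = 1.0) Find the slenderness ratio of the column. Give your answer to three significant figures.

λ ≈ 91.7

For a square r = a/√12 = 80.8/√12 = 23.32 mm
L_e = K·L = 1 × 2.14 m = 2.140 m = 2140.0 mm
λ = L_e / r_min = 2140.0 / 23.32 = 91.7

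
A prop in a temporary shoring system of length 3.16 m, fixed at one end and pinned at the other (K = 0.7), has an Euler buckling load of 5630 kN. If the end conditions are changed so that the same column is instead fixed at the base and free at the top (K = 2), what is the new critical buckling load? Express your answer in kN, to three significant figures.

P_cr ∝ 1/K², so P_cr,new = P_cr,old × (K_old/K_new)² = 5630 × (0.7/2)²
= 5630 × 0.1225 = 690 kN

P_cr ≈ 690 kN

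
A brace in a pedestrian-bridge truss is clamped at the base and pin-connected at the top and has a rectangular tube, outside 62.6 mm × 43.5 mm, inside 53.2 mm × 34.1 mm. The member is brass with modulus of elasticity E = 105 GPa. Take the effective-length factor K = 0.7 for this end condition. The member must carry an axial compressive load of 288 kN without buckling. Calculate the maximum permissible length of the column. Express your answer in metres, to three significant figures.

Weak-axis I_min = (h_o·b_o³ − h_i·b_i³)/12 with b_o = 43.5, b_i = 34.10 mm (shorter outer/inner sides).
I_min = (62.6×43.5³ − 53.20×34.10³)/12 = 2.536×10^5 mm⁴
I = 2.536×10^-7 m⁴
At the buckling limit P_cr = P = 2.880×10^5 N
From P_cr = π²EI/(K·L)²:  L = (1/K)·√(π²EI/P_cr) = (1/0.7)·√(π²×1.05×10^11×2.536×10^-7/2.880×10^5)
L = 1.36 m

L_max ≈ 1.36 m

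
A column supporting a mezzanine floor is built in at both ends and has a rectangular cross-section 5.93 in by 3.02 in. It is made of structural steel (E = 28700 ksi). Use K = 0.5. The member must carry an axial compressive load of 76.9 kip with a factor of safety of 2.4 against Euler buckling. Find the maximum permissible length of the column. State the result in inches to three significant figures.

L_max ≈ 289 in

Buckling occurs about the weak axis: I_min = h·b³/12 with b = 3.02 in (the shorter side).
I_min = 5.93×3.02³/12 = 13.61 in⁴
Required critical load P_cr = n·P = 2.4 × 76.9 = 184.6 kip = 1.846×10^5 lb
From P_cr = π²EI/(K·L)²:  L = (1/K)·√(π²EI/P_cr) = (1/0.5)·√(π²×2.87×10^7×13.61/1.846×10^5)
L = 289 in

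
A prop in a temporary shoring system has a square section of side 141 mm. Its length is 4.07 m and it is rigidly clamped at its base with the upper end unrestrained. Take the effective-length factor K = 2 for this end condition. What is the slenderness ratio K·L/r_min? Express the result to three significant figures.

For a square r = a/√12 = 141/√12 = 40.70 mm
L_e = K·L = 2 × 4.07 m = 8.140 m = 8140.0 mm
λ = L_e / r_min = 8140.0 / 40.70 = 200

λ ≈ 200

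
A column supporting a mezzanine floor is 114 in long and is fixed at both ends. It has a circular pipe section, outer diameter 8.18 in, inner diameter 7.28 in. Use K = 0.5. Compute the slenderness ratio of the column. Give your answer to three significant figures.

λ ≈ 20.8

d_o = 8.18 in, d_i = 7.28 in
I = π(d_o⁴ − d_i⁴)/64 = π(8.18⁴ − 7.280⁴)/64 = 81.90 in⁴
A = 10.93 in²;  r_min = √(I/A) = √(81.90/10.93) = 2.738 in
L_e = K·L = 0.5 × 114 = 57.00 in
λ = L_e / r_min = 57.000 / 2.738 = 20.8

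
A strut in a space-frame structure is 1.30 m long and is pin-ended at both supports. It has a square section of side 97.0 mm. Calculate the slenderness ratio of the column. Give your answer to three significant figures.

λ ≈ 46.4

For a square r = a/√12 = 97.0/√12 = 28.00 mm
L_e = K·L = 1 × 1.30 m = 1.300 m = 1300.0 mm
λ = L_e / r_min = 1300.0 / 28.00 = 46.4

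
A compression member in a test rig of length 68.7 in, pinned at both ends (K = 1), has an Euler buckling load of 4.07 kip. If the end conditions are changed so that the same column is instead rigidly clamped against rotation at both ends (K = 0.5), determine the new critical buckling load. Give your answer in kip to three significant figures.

P_cr ≈ 16.3 kip

P_cr ∝ 1/K², so P_cr,new = P_cr,old × (K_old/K_new)² = 4.07 × (1/0.5)²
= 4.07 × 4.000 = 16.3 kip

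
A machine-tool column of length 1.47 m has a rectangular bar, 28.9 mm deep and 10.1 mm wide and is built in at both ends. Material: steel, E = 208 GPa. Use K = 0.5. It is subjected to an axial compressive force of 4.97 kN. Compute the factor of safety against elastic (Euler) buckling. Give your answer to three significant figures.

n ≈ 1.90

Buckling occurs about the weak axis: I_min = h·b³/12 with b = 10.1 mm (the shorter side).
I_min = 28.9×10.1³/12 = 2.481×10^3 mm⁴
I = 2.481×10^3 mm⁴ = 2.481×10^-9 m⁴
Effective length L_e = K·L = 0.5 × 1.47 = 0.7350 m
P_cr = π²EI / L_e² = π² × 208×10⁹ × 2.481×10^-9 / 0.7350² = 9.429×10^3 N
Factor of safety n = P_cr / P = 9.4291 / 4.97 = 1.90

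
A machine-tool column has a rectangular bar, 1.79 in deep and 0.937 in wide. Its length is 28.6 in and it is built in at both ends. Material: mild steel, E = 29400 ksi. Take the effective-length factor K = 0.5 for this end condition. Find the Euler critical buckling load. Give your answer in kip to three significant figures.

P_cr ≈ 174 kip

Buckling occurs about the weak axis: I_min = h·b³/12 with b = 0.937 in (the shorter side).
I_min = 1.79×0.937³/12 = 0.1227 in⁴
Effective length L_e = K·L = 0.5 × 28.6 = 14.30 in
P_cr = π²EI / L_e² = π² × 29400×10³ × 0.1227 / 14.30² = 1.741×10^5 lb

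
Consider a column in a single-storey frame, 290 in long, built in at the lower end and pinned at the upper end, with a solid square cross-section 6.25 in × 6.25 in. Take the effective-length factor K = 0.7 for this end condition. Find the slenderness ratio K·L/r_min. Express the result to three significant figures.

For a square r = a/√12 = 6.25/√12 = 1.804 in
L_e = K·L = 0.7 × 290 = 203.0 in
λ = L_e / r_min = 203.00 / 1.804 = 113

λ ≈ 113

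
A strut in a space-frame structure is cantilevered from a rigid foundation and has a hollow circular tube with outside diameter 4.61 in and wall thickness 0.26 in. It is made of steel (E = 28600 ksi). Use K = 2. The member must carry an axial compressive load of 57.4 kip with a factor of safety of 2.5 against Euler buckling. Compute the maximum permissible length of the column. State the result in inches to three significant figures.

L_max ≈ 64.4 in

Inner diameter d_i = 4.61 − 2×0.26 = 4.090 in
I = π(d_o⁴ − d_i⁴)/64 = π(4.61⁴ − 4.090⁴)/64 = 8.434 in⁴
Required critical load P_cr = n·P = 2.5 × 57.4 = 143.5 kip = 1.435×10^5 lb
From P_cr = π²EI/(K·L)²:  L = (1/K)·√(π²EI/P_cr) = (1/2)·√(π²×2.86×10^7×8.434/1.435×10^5)
L = 64.4 in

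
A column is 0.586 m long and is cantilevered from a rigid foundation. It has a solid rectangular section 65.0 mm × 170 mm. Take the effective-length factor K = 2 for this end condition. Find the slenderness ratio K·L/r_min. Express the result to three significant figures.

Buckling occurs about the weak axis: I_min = h·b³/12 with b = 65.0 mm (the shorter side).
I_min = 170×65.0³/12 = 3.891×10^6 mm⁴
A = 1.105×10^4 mm²;  r_min = √(I/A) = √(3.891×10^6/1.105×10^4) = 18.76 mm
L_e = K·L = 2 × 0.586 m = 1.172 m = 1172.0 mm
λ = L_e / r_min = 1172.0 / 18.76 = 62.5

λ ≈ 62.5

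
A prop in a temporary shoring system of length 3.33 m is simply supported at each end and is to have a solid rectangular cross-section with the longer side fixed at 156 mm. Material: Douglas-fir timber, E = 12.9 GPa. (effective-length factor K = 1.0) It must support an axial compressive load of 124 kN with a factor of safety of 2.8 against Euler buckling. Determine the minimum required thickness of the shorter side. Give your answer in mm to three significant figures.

Required P_cr = n·P = 2.8 × 124 = 347.2 kN
L_e = K·L = 1 × 3.33 = 3.330 m
Required I = P_cr·L_e²/(π²E) = 3.472×10^5 × 3.330² / (π² × 1.29×10^10) = 3.024×10^-5 m⁴
I_req = 3.024×10^7 mm⁴
Rectangle, weak axis: I_min = h·b³/12 with h = 156 mm fixed  ⇒  b = (12I/h)^(1/3) = 132 mm

b ≈ 132 mm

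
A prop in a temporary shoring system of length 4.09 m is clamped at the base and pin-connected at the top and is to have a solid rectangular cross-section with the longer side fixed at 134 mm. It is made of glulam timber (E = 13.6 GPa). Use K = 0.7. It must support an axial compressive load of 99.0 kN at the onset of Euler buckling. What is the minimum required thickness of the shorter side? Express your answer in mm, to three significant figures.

b ≈ 81.5 mm

L_e = K·L = 0.7 × 4.09 = 2.863 m
Required I = P_cr·L_e²/(π²E) = 9.900×10^4 × 2.863² / (π² × 1.36×10^10) = 6.046×10^-6 m⁴
I_req = 6.046×10^6 mm⁴
Rectangle, weak axis: I_min = h·b³/12 with h = 134 mm fixed  ⇒  b = (12I/h)^(1/3) = 81.5 mm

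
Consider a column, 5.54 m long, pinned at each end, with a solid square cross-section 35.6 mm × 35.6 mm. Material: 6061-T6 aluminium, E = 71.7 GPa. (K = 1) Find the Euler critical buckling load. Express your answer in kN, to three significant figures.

I = a⁴/12 = 35.6⁴/12 = 1.339×10^5 mm⁴
I = 1.339×10^5 mm⁴ = 1.339×10^-7 m⁴
Effective length L_e = K·L = 1 × 5.54 = 5.540 m
P_cr = π²EI / L_e² = π² × 71.7×10⁹ × 1.339×10^-7 / 5.540² = 3.086×10^3 N

P_cr ≈ 3.09 kN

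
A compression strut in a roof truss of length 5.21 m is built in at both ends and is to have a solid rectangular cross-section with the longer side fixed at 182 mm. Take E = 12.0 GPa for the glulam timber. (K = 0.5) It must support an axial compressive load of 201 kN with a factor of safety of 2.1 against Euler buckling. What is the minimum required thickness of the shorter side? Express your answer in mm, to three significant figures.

Required P_cr = n·P = 2.1 × 201 = 422.1 kN
L_e = K·L = 0.5 × 5.21 = 2.605 m
Required I = P_cr·L_e²/(π²E) = 4.221×10^5 × 2.605² / (π² × 1.20×10^10) = 2.419×10^-5 m⁴
I_req = 2.419×10^7 mm⁴
Rectangle, weak axis: I_min = h·b³/12 with h = 182 mm fixed  ⇒  b = (12I/h)^(1/3) = 117 mm

b ≈ 117 mm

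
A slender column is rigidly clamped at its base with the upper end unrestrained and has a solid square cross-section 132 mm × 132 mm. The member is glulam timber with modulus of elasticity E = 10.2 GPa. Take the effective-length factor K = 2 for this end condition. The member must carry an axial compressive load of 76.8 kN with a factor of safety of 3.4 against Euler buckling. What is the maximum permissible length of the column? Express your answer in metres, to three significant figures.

L_max ≈ 1.56 m

I = a⁴/12 = 132⁴/12 = 2.530×10^7 mm⁴
I = 2.530×10^-5 m⁴
Required critical load P_cr = n·P = 3.4 × 76.8 = 261.1 kN = 2.611×10^5 N
From P_cr = π²EI/(K·L)²:  L = (1/K)·√(π²EI/P_cr) = (1/2)·√(π²×1.02×10^10×2.530×10^-5/2.611×10^5)
L = 1.56 m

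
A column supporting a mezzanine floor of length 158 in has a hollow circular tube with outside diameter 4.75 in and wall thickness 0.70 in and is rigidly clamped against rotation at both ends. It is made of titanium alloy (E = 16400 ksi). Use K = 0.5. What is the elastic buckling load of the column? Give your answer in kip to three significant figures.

Inner diameter d_i = 4.75 − 2×0.70 = 3.350 in
I = π(d_o⁴ − d_i⁴)/64 = π(4.75⁴ − 3.350⁴)/64 = 18.81 in⁴
Effective length L_e = K·L = 0.5 × 158 = 79.00 in
P_cr = π²EI / L_e² = π² × 16400×10³ × 18.81 / 79.00² = 4.877×10^5 lb

P_cr ≈ 488 kip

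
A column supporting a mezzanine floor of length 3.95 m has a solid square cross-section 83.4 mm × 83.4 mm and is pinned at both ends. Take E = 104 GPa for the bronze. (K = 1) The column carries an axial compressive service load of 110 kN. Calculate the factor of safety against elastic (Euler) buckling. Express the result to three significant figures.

I = a⁴/12 = 83.4⁴/12 = 4.032×10^6 mm⁴
I = 4.032×10^6 mm⁴ = 4.032×10^-6 m⁴
Effective length L_e = K·L = 1 × 3.95 = 3.950 m
P_cr = π²EI / L_e² = π² × 104×10⁹ × 4.032×10^-6 / 3.950² = 2.652×10^5 N
Factor of safety n = P_cr / P = 265.23 / 110 = 2.41

n ≈ 2.41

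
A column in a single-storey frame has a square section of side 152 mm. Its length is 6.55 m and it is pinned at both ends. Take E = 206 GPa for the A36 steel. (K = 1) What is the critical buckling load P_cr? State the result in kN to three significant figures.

P_cr ≈ 2110 kN

I = a⁴/12 = 152⁴/12 = 4.448×10^7 mm⁴
I = 4.448×10^7 mm⁴ = 4.448×10^-5 m⁴
Effective length L_e = K·L = 1 × 6.55 = 6.550 m
P_cr = π²EI / L_e² = π² × 206×10⁹ × 4.448×10^-5 / 6.550² = 2.108×10^6 N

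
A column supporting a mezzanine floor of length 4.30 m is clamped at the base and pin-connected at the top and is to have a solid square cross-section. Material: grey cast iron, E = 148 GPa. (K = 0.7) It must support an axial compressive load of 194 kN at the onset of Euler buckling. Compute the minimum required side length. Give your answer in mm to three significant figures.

L_e = K·L = 0.7 × 4.30 = 3.010 m
Required I = P_cr·L_e²/(π²E) = 1.940×10^5 × 3.010² / (π² × 1.48×10^11) = 1.203×10^-6 m⁴
I_req = 1.203×10^6 mm⁴
Solid square: I = a⁴/12  ⇒  a = (12I)^(1/4) = (12×1.203×10^6)^(1/4) = 61.6 mm

a ≈ 61.6 mm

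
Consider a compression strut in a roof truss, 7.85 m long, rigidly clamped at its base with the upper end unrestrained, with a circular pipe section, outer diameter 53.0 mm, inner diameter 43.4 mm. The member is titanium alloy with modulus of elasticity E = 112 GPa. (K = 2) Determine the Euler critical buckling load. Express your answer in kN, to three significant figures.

d_o = 53.0 mm, d_i = 43.4 mm
I = π(d_o⁴ − d_i⁴)/64 = π(53.0⁴ − 43.40⁴)/64 = 2.132×10^5 mm⁴
I = 2.132×10^5 mm⁴ = 2.132×10^-7 m⁴
Effective length L_e = K·L = 2 × 7.85 = 15.70 m
P_cr = π²EI / L_e² = π² × 112×10⁹ × 2.132×10^-7 / 15.70² = 956.0 N

P_cr ≈ 0.956 kN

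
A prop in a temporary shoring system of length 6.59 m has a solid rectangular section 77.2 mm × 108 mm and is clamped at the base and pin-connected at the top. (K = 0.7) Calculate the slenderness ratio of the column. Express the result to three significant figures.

λ ≈ 207

For a rectangle r_min = b/√12 = 77.2/√12 = 22.29 mm
L_e = K·L = 0.7 × 6.59 m = 4.613 m = 4613.0 mm
λ = L_e / r_min = 4613.0 / 22.29 = 207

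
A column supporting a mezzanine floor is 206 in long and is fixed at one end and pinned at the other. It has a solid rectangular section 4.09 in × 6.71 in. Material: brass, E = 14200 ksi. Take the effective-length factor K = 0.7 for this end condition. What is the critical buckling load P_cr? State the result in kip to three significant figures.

Buckling occurs about the weak axis: I_min = h·b³/12 with b = 4.09 in (the shorter side).
I_min = 6.71×4.09³/12 = 38.26 in⁴
Effective length L_e = K·L = 0.7 × 206 = 144.2 in
P_cr = π²EI / L_e² = π² × 14200×10³ × 38.26 / 144.2² = 2.579×10^5 lb

P_cr ≈ 258 kip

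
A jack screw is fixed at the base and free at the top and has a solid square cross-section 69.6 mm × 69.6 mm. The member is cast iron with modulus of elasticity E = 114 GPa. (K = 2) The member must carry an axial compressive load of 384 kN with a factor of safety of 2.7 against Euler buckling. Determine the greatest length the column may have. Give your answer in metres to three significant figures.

I = a⁴/12 = 69.6⁴/12 = 1.955×10^6 mm⁴
I = 1.955×10^-6 m⁴
Required critical load P_cr = n·P = 2.7 × 384 = 1037 kN = 1.037×10^6 N
From P_cr = π²EI/(K·L)²:  L = (1/K)·√(π²EI/P_cr) = (1/2)·√(π²×1.14×10^11×1.955×10^-6/1.037×10^6)
L = 0.728 m

L_max ≈ 0.728 m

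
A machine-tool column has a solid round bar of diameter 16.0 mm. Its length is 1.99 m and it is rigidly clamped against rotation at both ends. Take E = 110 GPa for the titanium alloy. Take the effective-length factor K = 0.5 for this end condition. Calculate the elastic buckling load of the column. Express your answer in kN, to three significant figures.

I = πd⁴/64 = π×16.0⁴/64 = 3.217×10^3 mm⁴
I = 3.217×10^3 mm⁴ = 3.217×10^-9 m⁴
Effective length L_e = K·L = 0.5 × 1.99 = 0.9950 m
P_cr = π²EI / L_e² = π² × 110×10⁹ × 3.217×10^-9 / 0.9950² = 3.528×10^3 N

P_cr ≈ 3.53 kN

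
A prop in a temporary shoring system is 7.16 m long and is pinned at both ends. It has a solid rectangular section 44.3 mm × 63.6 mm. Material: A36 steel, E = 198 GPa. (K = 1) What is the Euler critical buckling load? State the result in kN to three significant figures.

P_cr ≈ 17.6 kN

Buckling occurs about the weak axis: I_min = h·b³/12 with b = 44.3 mm (the shorter side).
I_min = 63.6×44.3³/12 = 4.608×10^5 mm⁴
I = 4.608×10^5 mm⁴ = 4.608×10^-7 m⁴
Effective length L_e = K·L = 1 × 7.16 = 7.160 m
P_cr = π²EI / L_e² = π² × 198×10⁹ × 4.608×10^-7 / 7.160² = 1.756×10^4 N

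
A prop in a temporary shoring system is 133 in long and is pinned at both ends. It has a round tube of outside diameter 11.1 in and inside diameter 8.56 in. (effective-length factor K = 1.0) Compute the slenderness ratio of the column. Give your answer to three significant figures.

λ ≈ 38.0

d_o = 11.1 in, d_i = 8.56 in
I = π(d_o⁴ − d_i⁴)/64 = π(11.1⁴ − 8.560⁴)/64 = 481.6 in⁴
A = 39.22 in²;  r_min = √(I/A) = √(481.6/39.22) = 3.504 in
L_e = K·L = 1 × 133 = 133.0 in
λ = L_e / r_min = 133.00 / 3.504 = 38.0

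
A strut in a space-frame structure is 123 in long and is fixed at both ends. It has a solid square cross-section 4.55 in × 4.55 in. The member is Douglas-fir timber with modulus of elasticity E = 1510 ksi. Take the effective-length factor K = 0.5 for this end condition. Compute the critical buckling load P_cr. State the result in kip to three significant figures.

I = a⁴/12 = 4.55⁴/12 = 35.72 in⁴
Effective length L_e = K·L = 0.5 × 123 = 61.50 in
P_cr = π²EI / L_e² = π² × 1510×10³ × 35.72 / 61.50² = 1.407×10^5 lb

P_cr ≈ 141 kip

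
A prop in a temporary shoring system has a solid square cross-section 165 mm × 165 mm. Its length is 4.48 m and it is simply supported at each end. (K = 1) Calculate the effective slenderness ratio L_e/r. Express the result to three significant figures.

λ ≈ 94.1

I = a⁴/12 = 165⁴/12 = 6.177×10^7 mm⁴
A = 2.723×10^4 mm²;  r_min = √(I/A) = √(6.177×10^7/2.723×10^4) = 47.63 mm
L_e = K·L = 1 × 4.48 m = 4.480 m = 4480.0 mm
λ = L_e / r_min = 4480.0 / 47.63 = 94.1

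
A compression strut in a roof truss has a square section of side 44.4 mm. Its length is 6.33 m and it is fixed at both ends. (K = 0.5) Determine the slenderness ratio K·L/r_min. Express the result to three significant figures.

λ ≈ 247

I = a⁴/12 = 44.4⁴/12 = 3.239×10^5 mm⁴
A = 1.971×10^3 mm²;  r_min = √(I/A) = √(3.239×10^5/1.971×10^3) = 12.82 mm
L_e = K·L = 0.5 × 6.33 m = 3.165 m = 3165.0 mm
λ = L_e / r_min = 3165.0 / 12.82 = 247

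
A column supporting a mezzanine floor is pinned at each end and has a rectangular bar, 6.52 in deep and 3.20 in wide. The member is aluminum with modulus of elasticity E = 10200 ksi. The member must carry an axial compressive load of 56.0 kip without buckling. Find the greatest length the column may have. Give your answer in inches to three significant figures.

Buckling occurs about the weak axis: I_min = h·b³/12 with b = 3.20 in (the shorter side).
I_min = 6.52×3.20³/12 = 17.80 in⁴
At the buckling limit P_cr = P = 5.600×10^4 lb
From P_cr = π²EI/(K·L)²:  L = (1/K)·√(π²EI/P_cr) = (1/1)·√(π²×1.02×10^7×17.80/5.600×10^4)
L = 179 in

L_max ≈ 179 in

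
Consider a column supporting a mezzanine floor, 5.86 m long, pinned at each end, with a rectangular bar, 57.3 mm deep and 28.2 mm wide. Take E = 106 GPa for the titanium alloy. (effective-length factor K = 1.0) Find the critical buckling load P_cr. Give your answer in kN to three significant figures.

P_cr ≈ 3.26 kN

Buckling occurs about the weak axis: I_min = h·b³/12 with b = 28.2 mm (the shorter side).
I_min = 57.3×28.2³/12 = 1.071×10^5 mm⁴
I = 1.071×10^5 mm⁴ = 1.071×10^-7 m⁴
Effective length L_e = K·L = 1 × 5.86 = 5.860 m
P_cr = π²EI / L_e² = π² × 106×10⁹ × 1.071×10^-7 / 5.860² = 3.262×10^3 N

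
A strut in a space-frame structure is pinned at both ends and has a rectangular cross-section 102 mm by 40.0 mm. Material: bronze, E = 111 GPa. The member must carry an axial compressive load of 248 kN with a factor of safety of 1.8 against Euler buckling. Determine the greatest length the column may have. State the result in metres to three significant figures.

Buckling occurs about the weak axis: I_min = h·b³/12 with b = 40.0 mm (the shorter side).
I_min = 102×40.0³/12 = 5.440×10^5 mm⁴
I = 5.440×10^-7 m⁴
Required critical load P_cr = n·P = 1.8 × 248 = 446.4 kN = 4.464×10^5 N
From P_cr = π²EI/(K·L)²:  L = (1/K)·√(π²EI/P_cr) = (1/1)·√(π²×1.11×10^11×5.440×10^-7/4.464×10^5)
L = 1.16 m

L_max ≈ 1.16 m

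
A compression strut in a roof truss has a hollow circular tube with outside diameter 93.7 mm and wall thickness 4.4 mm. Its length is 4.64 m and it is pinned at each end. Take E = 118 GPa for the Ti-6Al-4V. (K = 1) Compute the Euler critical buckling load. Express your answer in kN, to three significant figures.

P_cr ≈ 66.7 kN

Inner diameter d_i = 93.7 − 2×4.4 = 84.90 mm
I = π(d_o⁴ − d_i⁴)/64 = π(93.7⁴ − 84.90⁴)/64 = 1.233×10^6 mm⁴
I = 1.233×10^6 mm⁴ = 1.233×10^-6 m⁴
Effective length L_e = K·L = 1 × 4.64 = 4.640 m
P_cr = π²EI / L_e² = π² × 118×10⁹ × 1.233×10^-6 / 4.640² = 6.672×10^4 N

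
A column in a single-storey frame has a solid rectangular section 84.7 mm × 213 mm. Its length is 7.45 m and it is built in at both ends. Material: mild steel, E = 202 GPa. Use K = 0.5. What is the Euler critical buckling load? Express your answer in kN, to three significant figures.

Buckling occurs about the weak axis: I_min = h·b³/12 with b = 84.7 mm (the shorter side).
I_min = 213×84.7³/12 = 1.079×10^7 mm⁴
I = 1.079×10^7 mm⁴ = 1.079×10^-5 m⁴
Effective length L_e = K·L = 0.5 × 7.45 = 3.725 m
P_cr = π²EI / L_e² = π² × 202×10⁹ × 1.079×10^-5 / 3.725² = 1.550×10^6 N

P_cr ≈ 1550 kN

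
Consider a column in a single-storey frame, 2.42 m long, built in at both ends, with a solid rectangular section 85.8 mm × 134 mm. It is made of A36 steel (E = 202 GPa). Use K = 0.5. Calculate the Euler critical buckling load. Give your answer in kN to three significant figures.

P_cr ≈ 9600 kN

Buckling occurs about the weak axis: I_min = h·b³/12 with b = 85.8 mm (the shorter side).
I_min = 134×85.8³/12 = 7.053×10^6 mm⁴
I = 7.053×10^6 mm⁴ = 7.053×10^-6 m⁴
Effective length L_e = K·L = 0.5 × 2.42 = 1.210 m
P_cr = π²EI / L_e² = π² × 202×10⁹ × 7.053×10^-6 / 1.210² = 9.604×10^6 N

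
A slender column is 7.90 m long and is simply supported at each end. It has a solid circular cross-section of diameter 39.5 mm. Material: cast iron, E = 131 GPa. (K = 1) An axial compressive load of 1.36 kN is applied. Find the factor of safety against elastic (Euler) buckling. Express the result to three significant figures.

I = πd⁴/64 = π×39.5⁴/64 = 1.195×10^5 mm⁴
I = 1.195×10^5 mm⁴ = 1.195×10^-7 m⁴
Effective length L_e = K·L = 1 × 7.90 = 7.900 m
P_cr = π²EI / L_e² = π² × 131×10⁹ × 1.195×10^-7 / 7.900² = 2.476×10^3 N
Factor of safety n = P_cr / P = 2.4756 / 1.36 = 1.82

n ≈ 1.82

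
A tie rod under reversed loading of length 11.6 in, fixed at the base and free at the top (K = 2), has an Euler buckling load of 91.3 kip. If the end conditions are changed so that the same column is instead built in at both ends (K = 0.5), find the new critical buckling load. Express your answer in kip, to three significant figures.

P_cr ∝ 1/K², so P_cr,new = P_cr,old × (K_old/K_new)² = 91.3 × (2/0.5)²
= 91.3 × 16.00 = 1460 kip

P_cr ≈ 1460 kip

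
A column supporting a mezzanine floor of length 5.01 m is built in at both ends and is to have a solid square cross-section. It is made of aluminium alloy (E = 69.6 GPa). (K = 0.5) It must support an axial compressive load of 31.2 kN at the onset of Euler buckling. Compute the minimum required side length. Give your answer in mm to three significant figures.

a ≈ 43.0 mm

L_e = K·L = 0.5 × 5.01 = 2.505 m
Required I = P_cr·L_e²/(π²E) = 3.120×10^4 × 2.505² / (π² × 6.96×10^10) = 2.850×10^-7 m⁴
I_req = 2.850×10^5 mm⁴
Solid square: I = a⁴/12  ⇒  a = (12I)^(1/4) = (12×2.850×10^5)^(1/4) = 43.0 mm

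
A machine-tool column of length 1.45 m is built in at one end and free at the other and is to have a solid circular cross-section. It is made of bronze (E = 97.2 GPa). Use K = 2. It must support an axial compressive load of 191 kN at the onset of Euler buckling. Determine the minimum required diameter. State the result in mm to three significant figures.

L_e = K·L = 2 × 1.45 = 2.900 m
Required I = P_cr·L_e²/(π²E) = 1.910×10^5 × 2.900² / (π² × 9.72×10^10) = 1.674×10^-6 m⁴
I_req = 1.674×10^6 mm⁴
Solid circle: I = πd⁴/64  ⇒  d = (64I/π)^(1/4) = (64×1.674×10^6/π)^(1/4) = 76.4 mm

d ≈ 76.4 mm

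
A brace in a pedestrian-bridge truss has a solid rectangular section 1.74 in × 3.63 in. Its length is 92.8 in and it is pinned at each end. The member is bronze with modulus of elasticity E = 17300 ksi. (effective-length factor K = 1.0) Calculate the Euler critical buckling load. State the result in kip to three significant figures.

Buckling occurs about the weak axis: I_min = h·b³/12 with b = 1.74 in (the shorter side).
I_min = 3.63×1.74³/12 = 1.594 in⁴
Effective length L_e = K·L = 1 × 92.8 = 92.80 in
P_cr = π²EI / L_e² = π² × 17300×10³ × 1.594 / 92.80² = 3.160×10^4 lb

P_cr ≈ 31.6 kip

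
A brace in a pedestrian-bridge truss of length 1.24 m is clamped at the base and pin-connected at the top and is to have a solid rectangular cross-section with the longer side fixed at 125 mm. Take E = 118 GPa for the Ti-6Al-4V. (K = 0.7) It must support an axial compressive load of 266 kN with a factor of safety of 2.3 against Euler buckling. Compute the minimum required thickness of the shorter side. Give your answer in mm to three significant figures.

Required P_cr = n·P = 2.3 × 266 = 611.8 kN
L_e = K·L = 0.7 × 1.24 = 0.8680 m
Required I = P_cr·L_e²/(π²E) = 6.118×10^5 × 0.8680² / (π² × 1.18×10^11) = 3.958×10^-7 m⁴
I_req = 3.958×10^5 mm⁴
Rectangle, weak axis: I_min = h·b³/12 with h = 125 mm fixed  ⇒  b = (12I/h)^(1/3) = 33.6 mm

b ≈ 33.6 mm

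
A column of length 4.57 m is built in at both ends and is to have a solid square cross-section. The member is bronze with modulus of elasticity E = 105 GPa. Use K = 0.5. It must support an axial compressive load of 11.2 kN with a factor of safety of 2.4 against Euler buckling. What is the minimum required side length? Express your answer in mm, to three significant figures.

a ≈ 35.7 mm

Required P_cr = n·P = 2.4 × 11.2 = 26.88 kN
L_e = K·L = 0.5 × 4.57 = 2.285 m
Required I = P_cr·L_e²/(π²E) = 2.688×10^4 × 2.285² / (π² × 1.05×10^11) = 1.354×10^-7 m⁴
I_req = 1.354×10^5 mm⁴
Solid square: I = a⁴/12  ⇒  a = (12I)^(1/4) = (12×1.354×10^5)^(1/4) = 35.7 mm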